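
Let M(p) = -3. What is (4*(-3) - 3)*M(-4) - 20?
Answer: 25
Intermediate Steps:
(4*(-3) - 3)*M(-4) - 20 = (4*(-3) - 3)*(-3) - 20 = (-12 - 3)*(-3) - 20 = -15*(-3) - 20 = 45 - 20 = 25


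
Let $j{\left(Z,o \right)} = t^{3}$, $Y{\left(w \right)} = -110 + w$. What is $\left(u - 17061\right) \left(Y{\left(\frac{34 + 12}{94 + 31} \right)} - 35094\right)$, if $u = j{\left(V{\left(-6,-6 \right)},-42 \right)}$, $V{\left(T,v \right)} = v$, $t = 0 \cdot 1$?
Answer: $\frac{75076145694}{125} \approx 6.0061 \cdot 10^{8}$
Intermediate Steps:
$t = 0$
$j{\left(Z,o \right)} = 0$ ($j{\left(Z,o \right)} = 0^{3} = 0$)
$u = 0$
$\left(u - 17061\right) \left(Y{\left(\frac{34 + 12}{94 + 31} \right)} - 35094\right) = \left(0 - 17061\right) \left(\left(-110 + \frac{34 + 12}{94 + 31}\right) - 35094\right) = - 17061 \left(\left(-110 + \frac{46}{125}\right) - 35094\right) = - 17061 \left(- \frac{13704}{125} - 35094\right) = \left(-17061\right) \left(- \frac{4400454}{125}\right) = \frac{75076145694}{125}$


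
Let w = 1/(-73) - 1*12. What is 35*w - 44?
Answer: -33907/73 ≈ -464.48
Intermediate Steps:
w = -877/73 (w = -1/73 - 12 = -877/73 ≈ -12.014)
35*w - 44 = 35*(-877/73) - 44 = -30695/73 - 44 = -33907/73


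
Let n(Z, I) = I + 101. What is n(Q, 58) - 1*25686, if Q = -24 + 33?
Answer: -25527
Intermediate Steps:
Q = 9
n(Z, I) = 101 + I
n(Q, 58) - 1*25686 = (101 + 58) - 1*25686 = 159 - 25686 = -25527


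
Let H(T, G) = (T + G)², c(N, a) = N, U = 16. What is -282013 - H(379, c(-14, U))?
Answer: -415238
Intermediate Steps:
H(T, G) = (G + T)²
-282013 - H(379, c(-14, U)) = -282013 - (-14 + 379)² = -282013 - 1*365² = -282013 - 1*133225 = -282013 - 133225 = -415238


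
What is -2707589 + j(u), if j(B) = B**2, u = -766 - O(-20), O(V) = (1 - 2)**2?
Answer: -2119300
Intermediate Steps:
O(V) = 1 (O(V) = (-1)**2 = 1)
u = -767 (u = -766 - 1*1 = -766 - 1 = -767)
-2707589 + j(u) = -2707589 + (-767)**2 = -2707589 + 588289 = -2119300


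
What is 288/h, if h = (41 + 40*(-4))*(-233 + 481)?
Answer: -36/3689 ≈ -0.0097587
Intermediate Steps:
h = -29512 (h = (41 - 160)*248 = -119*248 = -29512)
288/h = 288/(-29512) = 288*(-1/29512) = -36/3689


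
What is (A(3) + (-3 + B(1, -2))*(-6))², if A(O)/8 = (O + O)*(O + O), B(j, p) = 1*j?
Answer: 90000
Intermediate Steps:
B(j, p) = j
A(O) = 32*O² (A(O) = 8*((O + O)*(O + O)) = 8*((2*O)*(2*O)) = 8*(4*O²) = 32*O²)
(A(3) + (-3 + B(1, -2))*(-6))² = (32*3² + (-3 + 1)*(-6))² = (32*9 - 2*(-6))² = (288 + 12)² = 300² = 90000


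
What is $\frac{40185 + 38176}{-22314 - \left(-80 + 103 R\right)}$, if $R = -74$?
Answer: $- \frac{78361}{14612} \approx -5.3628$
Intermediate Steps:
$\frac{40185 + 38176}{-22314 - \left(-80 + 103 R\right)} = \frac{40185 + 38176}{-22314 + \left(\left(-103\right) \left(-74\right) + 80\right)} = \frac{78361}{-22314 + \left(7622 + 80\right)} = \frac{78361}{-22314 + 7702} = \frac{78361}{-14612} = 78361 \left(- \frac{1}{14612}\right) = - \frac{78361}{14612}$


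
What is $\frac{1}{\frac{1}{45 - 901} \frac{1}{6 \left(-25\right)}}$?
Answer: $128400$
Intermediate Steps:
$\frac{1}{\frac{1}{45 - 901} \frac{1}{6 \left(-25\right)}} = \frac{1}{\frac{1}{-856} \frac{1}{-150}} = \frac{1}{\left(- \frac{1}{856}\right) \left(- \frac{1}{150}\right)} = \frac{1}{\frac{1}{128400}} = 128400$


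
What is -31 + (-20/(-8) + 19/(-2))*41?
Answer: -318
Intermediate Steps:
-31 + (-20/(-8) + 19/(-2))*41 = -31 + (-20*(-⅛) + 19*(-½))*41 = -31 + (5/2 - 19/2)*41 = -31 - 7*41 = -31 - 287 = -318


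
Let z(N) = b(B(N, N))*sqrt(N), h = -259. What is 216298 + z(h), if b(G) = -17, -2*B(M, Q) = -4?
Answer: 216298 - 17*I*sqrt(259) ≈ 2.163e+5 - 273.59*I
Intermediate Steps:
B(M, Q) = 2 (B(M, Q) = -1/2*(-4) = 2)
z(N) = -17*sqrt(N)
216298 + z(h) = 216298 - 17*I*sqrt(259)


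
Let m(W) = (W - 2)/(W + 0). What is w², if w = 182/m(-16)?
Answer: 2119936/81 ≈ 26172.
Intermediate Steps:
m(W) = (-2 + W)/W
w = 1456/9 (w = 182/(((-2 - 16)/(-16))) = 182/((-1/16*(-18))) = 182/(9/8) = 182*(8/9) = 1456/9 ≈ 161.78)
w² = (1456/9)² = 2119936/81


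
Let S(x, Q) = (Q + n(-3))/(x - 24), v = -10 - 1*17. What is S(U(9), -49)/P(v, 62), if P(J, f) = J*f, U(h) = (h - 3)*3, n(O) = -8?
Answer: -19/3348 ≈ -0.0056750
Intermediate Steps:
v = -27 (v = -10 - 17 = -27)
U(h) = -9 + 3*h (U(h) = (-3 + h)*3 = -9 + 3*h)
S(x, Q) = (-8 + Q)/(-24 + x) (S(x, Q) = (Q - 8)/(x - 24) = (-8 + Q)/(-24 + x))
S(U(9), -49)/P(v, 62) = ((-8 - 49)/(-24 + (-9 + 3*9)))/((-27*62)) = (-57/(-24 + (-9 + 27)))/(-1674) = (-57/(-24 + 18))*(-1/1674) = (-57/(-6))*(-1/1674) = -⅙*(-57)*(-1/1674) = (19/2)*(-1/1674) = -19/3348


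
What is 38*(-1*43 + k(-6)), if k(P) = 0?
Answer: -1634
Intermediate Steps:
38*(-1*43 + k(-6)) = 38*(-1*43 + 0) = 38*(-43 + 0) = 38*(-43) = -1634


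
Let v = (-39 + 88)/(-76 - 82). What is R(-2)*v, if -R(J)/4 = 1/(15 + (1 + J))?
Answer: 7/79 ≈ 0.088608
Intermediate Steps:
R(J) = -4/(16 + J) (R(J) = -4/(15 + (1 + J)) = -4/(16 + J))
v = -49/158 (v = 49/(-158) = 49*(-1/158) = -49/158 ≈ -0.31013)
R(-2)*v = -4/(16 - 2)*(-49/158) = -4/14*(-49/158) = -4*1/14*(-49/158) = -2/7*(-49/158) = 7/79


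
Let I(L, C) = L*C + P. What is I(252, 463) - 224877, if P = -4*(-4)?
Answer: -108185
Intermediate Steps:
P = 16
I(L, C) = 16 + C*L (I(L, C) = L*C + 16 = C*L + 16 = 16 + C*L)
I(252, 463) - 224877 = (16 + 463*252) - 224877 = (16 + 116676) - 224877 = 116692 - 224877 = -108185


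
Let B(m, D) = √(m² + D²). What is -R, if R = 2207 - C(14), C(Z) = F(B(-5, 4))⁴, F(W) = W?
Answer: -526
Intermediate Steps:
B(m, D) = √(D² + m²)
C(Z) = 1681 (C(Z) = (√(4² + (-5)²))⁴ = (√(16 + 25))⁴ = (√41)⁴ = 1681)
R = 526 (R = 2207 - 1*1681 = 2207 - 1681 = 526)
-R = -1*526 = -526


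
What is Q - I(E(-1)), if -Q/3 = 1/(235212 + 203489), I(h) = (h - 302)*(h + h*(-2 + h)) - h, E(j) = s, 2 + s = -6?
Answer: 9788296709/438701 ≈ 22312.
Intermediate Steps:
s = -8 (s = -2 - 6 = -8)
E(j) = -8
I(h) = -h + (-302 + h)*(h + h*(-2 + h)) (I(h) = (-302 + h)*(h + h*(-2 + h)) - h = -h + (-302 + h)*(h + h*(-2 + h)))
Q = -3/438701 (Q = -3/(235212 + 203489) = -3/438701 ≈ -6.8384e-6)
Q - I(E(-1)) = -3/438701 - (-8)*(301 + (-8)**2 - 303*(-8)) = -3/438701 - (-8)*(301 + 64 + 2424) = -3/438701 - (-8)*2789 = -3/438701 - 1*(-22312) = -3/438701 + 22312 = 9788296709/438701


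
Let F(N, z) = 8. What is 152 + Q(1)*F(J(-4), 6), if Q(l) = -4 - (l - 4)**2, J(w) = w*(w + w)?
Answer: 48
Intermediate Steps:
J(w) = 2*w**2 (J(w) = w*(2*w) = 2*w**2)
Q(l) = -4 - (-4 + l)**2
152 + Q(1)*F(J(-4), 6) = 152 + (-4 - (-4 + 1)**2)*8 = 152 + (-4 - 1*(-3)**2)*8 = 152 + (-4 - 1*9)*8 = 152 + (-4 - 9)*8 = 152 - 13*8 = 152 - 104 = 48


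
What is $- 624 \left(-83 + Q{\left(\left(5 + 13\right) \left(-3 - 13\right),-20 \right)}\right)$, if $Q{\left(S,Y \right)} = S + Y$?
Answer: $243984$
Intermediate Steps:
$- 624 \left(-83 + Q{\left(\left(5 + 13\right) \left(-3 - 13\right),-20 \right)}\right) = - 624 \left(-83 + \left(\left(5 + 13\right) \left(-3 - 13\right) - 20\right)\right) = - 624 \left(-83 + \left(18 \left(-16\right) - 20\right)\right) = - 624 \left(-83 - 308\right) = \left(-624\right) \left(-391\right) = 243984$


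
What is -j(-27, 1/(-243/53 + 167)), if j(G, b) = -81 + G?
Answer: 108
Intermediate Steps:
-j(-27, 1/(-243/53 + 167)) = -(-81 - 27) = -1*(-108) = 108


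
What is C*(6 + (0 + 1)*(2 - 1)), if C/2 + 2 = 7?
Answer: 70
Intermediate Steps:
C = 10 (C = -4 + 2*7 = -4 + 14 = 10)
C*(6 + (0 + 1)*(2 - 1)) = 10*(6 + (0 + 1)*(2 - 1)) = 10*(6 + 1*1) = 10*(6 + 1) = 10*7 = 70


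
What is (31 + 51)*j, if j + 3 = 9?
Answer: 492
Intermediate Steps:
j = 6 (j = -3 + 9 = 6)
(31 + 51)*j = (31 + 51)*6 = 82*6 = 492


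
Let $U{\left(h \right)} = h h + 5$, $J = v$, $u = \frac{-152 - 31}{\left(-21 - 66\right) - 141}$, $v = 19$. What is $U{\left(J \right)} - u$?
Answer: $\frac{27755}{76} \approx 365.2$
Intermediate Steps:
$u = \frac{61}{76}$ ($u = - \frac{183}{\left(-21 - 66\right) - 141} = - \frac{183}{-87 - 141} = - \frac{183}{-228} = \left(-183\right) \left(- \frac{1}{228}\right) = \frac{61}{76} \approx 0.80263$)
$J = 19$
$U{\left(h \right)} = 5 + h^{2}$ ($U{\left(h \right)} = h^{2} + 5 = 5 + h^{2}$)
$U{\left(J \right)} - u = \left(5 + 19^{2}\right) - \frac{61}{76} = \left(5 + 361\right) - \frac{61}{76} = 366 - \frac{61}{76} = \frac{27755}{76}$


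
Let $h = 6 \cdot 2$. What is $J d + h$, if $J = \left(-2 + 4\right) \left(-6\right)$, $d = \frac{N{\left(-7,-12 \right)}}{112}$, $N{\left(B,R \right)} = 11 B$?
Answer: $\frac{81}{4} \approx 20.25$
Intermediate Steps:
$h = 12$
$d = - \frac{11}{16}$ ($d = \frac{11 \left(-7\right)}{112} = \left(-77\right) \frac{1}{112} = - \frac{11}{16} \approx -0.6875$)
$J = -12$ ($J = 2 \left(-6\right) = -12$)
$J d + h = \left(-12\right) \left(- \frac{11}{16}\right) + 12 = \frac{33}{4} + 12 = \frac{81}{4}$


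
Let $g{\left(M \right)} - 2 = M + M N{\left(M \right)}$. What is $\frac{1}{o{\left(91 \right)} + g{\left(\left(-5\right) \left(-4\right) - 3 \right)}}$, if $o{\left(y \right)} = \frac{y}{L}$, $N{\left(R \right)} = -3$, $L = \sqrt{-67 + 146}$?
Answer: $- \frac{2528}{72615} - \frac{91 \sqrt{79}}{72615} \approx -0.045952$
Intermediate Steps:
$L = \sqrt{79} \approx 8.8882$
$g{\left(M \right)} = 2 - 2 M$ ($g{\left(M \right)} = 2 + \left(M + M \left(-3\right)\right) = 2 + \left(M - 3 M\right) = 2 - 2 M$)
$o{\left(y \right)} = \frac{y \sqrt{79}}{79}$ ($o{\left(y \right)} = \frac{y}{\sqrt{79}} = y \frac{\sqrt{79}}{79} = \frac{y \sqrt{79}}{79}$)
$\frac{1}{o{\left(91 \right)} + g{\left(\left(-5\right) \left(-4\right) - 3 \right)}} = \frac{1}{\frac{1}{79} \cdot 91 \sqrt{79} + \left(2 - 2 \left(\left(-5\right) \left(-4\right) - 3\right)\right)} = \frac{1}{\frac{91 \sqrt{79}}{79} + \left(2 - 2 \left(20 - 3\right)\right)} = \frac{1}{\frac{91 \sqrt{79}}{79} + \left(2 - 34\right)} = \frac{1}{\frac{91 \sqrt{79}}{79} - 32} = \frac{1}{-32 + \frac{91 \sqrt{79}}{79}}$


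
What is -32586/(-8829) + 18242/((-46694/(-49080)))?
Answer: 1317713090354/68710221 ≈ 19178.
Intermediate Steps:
-32586/(-8829) + 18242/((-46694/(-49080))) = -32586*(-1/8829) + 18242/((-46694*(-1/49080))) = 10862/2943 + 18242/(23347/24540) = 10862/2943 + 18242*(24540/23347) = 10862/2943 + 447658680/23347 = 1317713090354/68710221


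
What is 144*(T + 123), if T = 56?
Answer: 25776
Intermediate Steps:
144*(T + 123) = 144*(56 + 123) = 144*179 = 25776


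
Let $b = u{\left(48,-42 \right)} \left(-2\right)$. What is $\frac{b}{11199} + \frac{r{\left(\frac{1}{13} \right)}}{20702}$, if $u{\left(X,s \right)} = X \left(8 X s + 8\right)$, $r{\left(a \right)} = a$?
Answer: $\frac{138825959573}{1004647358} \approx 138.18$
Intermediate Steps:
$u{\left(X,s \right)} = X \left(8 + 8 X s\right)$ ($u{\left(X,s \right)} = X \left(8 X s + 8\right) = X \left(8 + 8 X s\right)$)
$b = 1547520$ ($b = 8 \cdot 48 \left(1 + 48 \left(-42\right)\right) \left(-2\right) = 8 \cdot 48 \left(1 - 2016\right) \left(-2\right) = 8 \cdot 48 \left(-2015\right) \left(-2\right) = \left(-773760\right) \left(-2\right) = 1547520$)
$\frac{b}{11199} + \frac{r{\left(\frac{1}{13} \right)}}{20702} = \frac{1547520}{11199} + \frac{1}{13 \cdot 20702} = 1547520 \cdot \frac{1}{11199} + \frac{1}{13} \cdot \frac{1}{20702} = \frac{515840}{3733} + \frac{1}{269126} = \frac{138825959573}{1004647358}$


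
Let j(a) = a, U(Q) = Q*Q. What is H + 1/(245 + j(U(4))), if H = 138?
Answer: 36019/261 ≈ 138.00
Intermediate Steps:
U(Q) = Q²
H + 1/(245 + j(U(4))) = 138 + 1/(245 + 4²) = 138 + 1/(245 + 16) = 138 + 1/261 = 36019/261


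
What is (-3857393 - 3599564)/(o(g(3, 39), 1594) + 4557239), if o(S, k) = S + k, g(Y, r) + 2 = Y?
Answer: -7456957/4558834 ≈ -1.6357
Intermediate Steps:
g(Y, r) = -2 + Y
(-3857393 - 3599564)/(o(g(3, 39), 1594) + 4557239) = (-3857393 - 3599564)/(((-2 + 3) + 1594) + 4557239) = -7456957/((1 + 1594) + 4557239) = -7456957/(1595 + 4557239) = -7456957/4558834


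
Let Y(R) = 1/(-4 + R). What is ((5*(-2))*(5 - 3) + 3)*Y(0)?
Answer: 17/4 ≈ 4.2500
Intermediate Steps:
((5*(-2))*(5 - 3) + 3)*Y(0) = ((5*(-2))*(5 - 3) + 3)/(-4 + 0) = (-10*2 + 3)/(-4) = (-20 + 3)*(-1/4) = -17*(-1/4) = 17/4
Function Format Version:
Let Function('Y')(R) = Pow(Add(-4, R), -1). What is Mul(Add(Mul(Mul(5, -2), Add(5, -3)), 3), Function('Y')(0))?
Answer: Rational(17, 4) ≈ 4.2500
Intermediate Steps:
Mul(Add(Mul(Mul(5, -2), Add(5, -3)), 3), Function('Y')(0)) = Mul(Add(Mul(Mul(5, -2), Add(5, -3)), 3), Pow(Add(-4, 0), -1)) = Mul(Add(Mul(-10, 2), 3), Pow(-4, -1)) = Mul(Add(-20, 3), Rational(-1, 4)) = Mul(-17, Rational(-1, 4)) = Rational(17, 4)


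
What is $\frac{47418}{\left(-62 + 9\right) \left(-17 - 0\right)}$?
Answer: $\frac{47418}{901} \approx 52.628$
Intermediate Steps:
$\frac{47418}{\left(-62 + 9\right) \left(-17 - 0\right)} = \frac{47418}{\left(-53\right) \left(-17 + 0\right)} = \frac{47418}{\left(-53\right) \left(-17\right)} = \frac{47418}{901}$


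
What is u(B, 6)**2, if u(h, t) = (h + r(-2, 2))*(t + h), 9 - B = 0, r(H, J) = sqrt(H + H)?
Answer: 17325 + 8100*I ≈ 17325.0 + 8100.0*I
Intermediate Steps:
r(H, J) = sqrt(2)*sqrt(H) (r(H, J) = sqrt(2*H) = sqrt(2)*sqrt(H))
B = 9 (B = 9 - 1*0 = 9 + 0 = 9)
u(h, t) = (h + t)*(h + 2*I) (u(h, t) = (h + sqrt(2)*sqrt(-2))*(t + h) = (h + sqrt(2)*(I*sqrt(2)))*(h + t) = (h + 2*I)*(h + t) = (h + t)*(h + 2*I))
u(B, 6)**2 = (9**2 + 9*6 + 2*I*9 + 2*I*6)**2 = (81 + 54 + 18*I + 12*I)**2 = (135 + 30*I)**2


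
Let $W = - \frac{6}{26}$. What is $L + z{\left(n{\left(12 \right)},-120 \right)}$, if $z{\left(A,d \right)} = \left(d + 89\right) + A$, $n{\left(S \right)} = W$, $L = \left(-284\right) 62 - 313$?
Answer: $- \frac{233379}{13} \approx -17952.0$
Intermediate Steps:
$L = -17921$ ($L = -17608 - 313 = -17921$)
$W = - \frac{3}{13}$ ($W = \left(-6\right) \frac{1}{26} = - \frac{3}{13} \approx -0.23077$)
$n{\left(S \right)} = - \frac{3}{13}$
$z{\left(A,d \right)} = 89 + A + d$ ($z{\left(A,d \right)} = \left(89 + d\right) + A = 89 + A + d$)
$L + z{\left(n{\left(12 \right)},-120 \right)} = -17921 - \frac{406}{13} = - \frac{233379}{13}$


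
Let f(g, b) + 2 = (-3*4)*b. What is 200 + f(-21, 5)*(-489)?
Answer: 30518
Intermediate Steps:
f(g, b) = -2 - 12*b (f(g, b) = -2 + (-3*4)*b = -2 - 12*b)
200 + f(-21, 5)*(-489) = 200 + (-2 - 12*5)*(-489) = 200 + (-2 - 60)*(-489) = 200 - 62*(-489) = 200 + 30318 = 30518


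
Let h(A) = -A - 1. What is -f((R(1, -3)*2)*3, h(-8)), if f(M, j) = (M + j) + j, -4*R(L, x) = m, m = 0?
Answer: -14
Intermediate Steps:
R(L, x) = 0 (R(L, x) = -1/4*0 = 0)
h(A) = -1 - A
f(M, j) = M + 2*j
-f((R(1, -3)*2)*3, h(-8)) = -((0*2)*3 + 2*(-1 - 1*(-8))) = -(0*3 + 2*(-1 + 8)) = -(0 + 2*7) = -(0 + 14) = -1*14 = -14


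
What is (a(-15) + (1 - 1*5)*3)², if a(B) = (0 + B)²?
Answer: 45369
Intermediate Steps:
a(B) = B²
(a(-15) + (1 - 1*5)*3)² = ((-15)² + (1 - 1*5)*3)² = (225 + (1 - 5)*3)² = (225 - 4*3)² = (225 - 12)² = 213² = 45369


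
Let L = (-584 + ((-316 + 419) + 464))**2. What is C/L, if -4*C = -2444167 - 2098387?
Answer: 2271277/578 ≈ 3929.5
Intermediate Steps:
C = 2271277/2 (C = -(-2444167 - 2098387)/4 = -1/4*(-4542554) = 2271277/2 ≈ 1.1356e+6)
L = 289 (L = (-584 + (103 + 464))**2 = (-584 + 567)**2 = (-17)**2 = 289)
C/L = (2271277/2)/289 = (2271277/2)*(1/289) = 2271277/578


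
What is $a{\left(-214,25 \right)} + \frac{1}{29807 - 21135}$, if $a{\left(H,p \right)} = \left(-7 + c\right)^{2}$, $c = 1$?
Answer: $\frac{312193}{8672} \approx 36.0$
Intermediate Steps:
$a{\left(H,p \right)} = 36$ ($a{\left(H,p \right)} = \left(-7 + 1\right)^{2} = \left(-6\right)^{2} = 36$)
$a{\left(-214,25 \right)} + \frac{1}{29807 - 21135} = 36 + \frac{1}{29807 - 21135} = 36 + \frac{1}{8672} = \frac{312193}{8672}$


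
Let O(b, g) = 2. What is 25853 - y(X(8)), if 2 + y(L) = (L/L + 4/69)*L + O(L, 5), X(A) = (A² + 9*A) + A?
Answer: 591115/23 ≈ 25701.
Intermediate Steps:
X(A) = A² + 10*A
y(L) = 73*L/69 (y(L) = -2 + ((L/L + 4/69)*L + 2) = -2 + ((1 + 4*(1/69))*L + 2) = -2 + ((1 + 4/69)*L + 2) = -2 + (73*L/69 + 2) = -2 + (2 + 73*L/69) = 73*L/69)
25853 - y(X(8)) = 25853 - 73*8*(10 + 8)/69 = 25853 - 73*8*18/69 = 25853 - 73*144/69 = 25853 - 1*3504/23 = 25853 - 3504/23 = 591115/23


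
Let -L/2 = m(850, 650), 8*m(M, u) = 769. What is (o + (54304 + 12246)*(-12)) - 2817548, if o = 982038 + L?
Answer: -10537209/4 ≈ -2.6343e+6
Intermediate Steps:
m(M, u) = 769/8 (m(M, u) = (1/8)*769 = 769/8)
L = -769/4 (L = -2*769/8 = -769/4 ≈ -192.25)
o = 3927383/4 (o = 982038 - 769/4 = 3927383/4 ≈ 9.8185e+5)
(o + (54304 + 12246)*(-12)) - 2817548 = (3927383/4 + (54304 + 12246)*(-12)) - 2817548 = (3927383/4 + 66550*(-12)) - 2817548 = (3927383/4 - 798600) - 2817548 = 732983/4 - 2817548 = -10537209/4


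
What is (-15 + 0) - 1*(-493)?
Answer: 478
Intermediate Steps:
(-15 + 0) - 1*(-493) = -15 + 493 = 478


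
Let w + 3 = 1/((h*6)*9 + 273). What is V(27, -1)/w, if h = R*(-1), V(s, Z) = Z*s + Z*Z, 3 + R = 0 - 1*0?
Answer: 5655/652 ≈ 8.6733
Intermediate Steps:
R = -3 (R = -3 + (0 - 1*0) = -3 + (0 + 0) = -3 + 0 = -3)
V(s, Z) = Z² + Z*s (V(s, Z) = Z*s + Z² = Z² + Z*s)
h = 3 (h = -3*(-1) = 3)
w = -1304/435 (w = -3 + 1/((3*6)*9 + 273) = -3 + 1/(18*9 + 273) = -3 + 1/(162 + 273) = -3 + 1/435 = -1304/435 ≈ -2.9977)
V(27, -1)/w = (-(-1 + 27))/(-1304/435) = -1*26*(-435/1304) = -26*(-435/1304) = 5655/652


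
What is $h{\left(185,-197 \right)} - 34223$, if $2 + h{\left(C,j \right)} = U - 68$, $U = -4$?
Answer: $-34297$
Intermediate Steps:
$h{\left(C,j \right)} = -74$ ($h{\left(C,j \right)} = -2 - 72 = -74$)
$h{\left(185,-197 \right)} - 34223 = -74 - 34223 = -34297$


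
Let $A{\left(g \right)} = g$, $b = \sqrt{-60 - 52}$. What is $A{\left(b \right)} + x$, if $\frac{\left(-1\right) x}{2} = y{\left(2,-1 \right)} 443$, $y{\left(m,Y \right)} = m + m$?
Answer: $-3544 + 4 i \sqrt{7} \approx -3544.0 + 10.583 i$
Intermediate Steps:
$y{\left(m,Y \right)} = 2 m$
$x = -3544$ ($x = - 2 \cdot 2 \cdot 2 \cdot 443 = - 2 \cdot 4 \cdot 443 = \left(-2\right) 1772 = -3544$)
$b = 4 i \sqrt{7}$ ($b = \sqrt{-112} = 4 i \sqrt{7} \approx 10.583 i$)
$A{\left(b \right)} + x = 4 i \sqrt{7} - 3544 = -3544 + 4 i \sqrt{7}$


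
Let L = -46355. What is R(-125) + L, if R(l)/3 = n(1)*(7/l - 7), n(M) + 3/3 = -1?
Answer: -5789083/125 ≈ -46313.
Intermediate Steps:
n(M) = -2 (n(M) = -1 - 1 = -2)
R(l) = 42 - 42/l (R(l) = 3*(-2*(7/l - 7)) = 3*(-2*(-7 + 7/l)) = 3*(14 - 14/l) = 42 - 42/l)
R(-125) + L = (42 - 42/(-125)) - 46355 = (42 - 42*(-1/125)) - 46355 = (42 + 42/125) - 46355 = 5292/125 - 46355 = -5789083/125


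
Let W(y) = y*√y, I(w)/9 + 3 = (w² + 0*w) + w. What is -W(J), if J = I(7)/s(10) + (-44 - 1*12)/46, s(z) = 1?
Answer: -10943*√251689/529 ≈ -10378.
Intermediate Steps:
I(w) = -27 + 9*w + 9*w² (I(w) = -27 + 9*((w² + 0*w) + w) = -27 + 9*((w² + 0) + w) = -27 + 9*(w² + w) = -27 + 9*(w + w²) = -27 + (9*w + 9*w²) = -27 + 9*w + 9*w²)
J = 10943/23 (J = (-27 + 9*7 + 9*7²)/1 + (-44 - 1*12)/46 = (-27 + 63 + 9*49)*1 + (-44 - 12)*(1/46) = (-27 + 63 + 441)*1 - 56*1/46 = 477*1 - 28/23 = 477 - 28/23 = 10943/23 ≈ 475.78)
W(y) = y^(3/2)
-W(J) = -(10943/23)^(3/2) = -10943*√251689/529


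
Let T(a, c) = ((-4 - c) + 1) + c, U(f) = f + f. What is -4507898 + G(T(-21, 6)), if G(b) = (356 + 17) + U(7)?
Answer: -4507511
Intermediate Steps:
U(f) = 2*f
T(a, c) = -3 (T(a, c) = (-3 - c) + c = -3)
G(b) = 387 (G(b) = (356 + 17) + 2*7 = 373 + 14 = 387)
-4507898 + G(T(-21, 6)) = -4507898 + 387 = -4507511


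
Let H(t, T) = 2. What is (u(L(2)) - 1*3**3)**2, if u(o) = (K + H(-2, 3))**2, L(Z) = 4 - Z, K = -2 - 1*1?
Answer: 676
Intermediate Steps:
K = -3 (K = -2 - 1 = -3)
u(o) = 1 (u(o) = (-3 + 2)**2 = (-1)**2 = 1)
(u(L(2)) - 1*3**3)**2 = (1 - 1*3**3)**2 = (1 - 1*27)**2 = (1 - 27)**2 = (-26)**2 = 676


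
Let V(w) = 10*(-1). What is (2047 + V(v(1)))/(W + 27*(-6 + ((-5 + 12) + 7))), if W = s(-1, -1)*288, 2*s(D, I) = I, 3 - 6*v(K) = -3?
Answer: 679/24 ≈ 28.292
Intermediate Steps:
v(K) = 1 (v(K) = ½ - ⅙*(-3) = ½ + ½ = 1)
s(D, I) = I/2
V(w) = -10
W = -144 (W = ((½)*(-1))*288 = -½*288 = -144)
(2047 + V(v(1)))/(W + 27*(-6 + ((-5 + 12) + 7))) = (2047 - 10)/(-144 + 27*(-6 + ((-5 + 12) + 7))) = 2037/(-144 + 27*(-6 + (7 + 7))) = 2037/(-144 + 27*(-6 + 14)) = 2037/(-144 + 27*8) = 2037/(-144 + 216) = 2037/72 = 2037*(1/72) = 679/24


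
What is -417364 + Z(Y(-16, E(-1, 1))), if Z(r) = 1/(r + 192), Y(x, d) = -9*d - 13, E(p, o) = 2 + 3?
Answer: -55926775/134 ≈ -4.1736e+5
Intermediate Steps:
E(p, o) = 5
Y(x, d) = -13 - 9*d
Z(r) = 1/(192 + r)
-417364 + Z(Y(-16, E(-1, 1))) = -417364 + 1/(192 + (-13 - 9*5)) = -417364 + 1/(192 + (-13 - 45)) = -417364 + 1/(192 - 58) = -417364 + 1/134 = -55926775/134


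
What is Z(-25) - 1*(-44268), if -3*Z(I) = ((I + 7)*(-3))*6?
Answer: 44160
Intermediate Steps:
Z(I) = 42 + 6*I (Z(I) = -(I + 7)*(-3)*6/3 = -(7 + I)*(-3)*6/3 = -(-21 - 3*I)*6/3 = -(-126 - 18*I)/3 = 42 + 6*I)
Z(-25) - 1*(-44268) = (42 + 6*(-25)) - 1*(-44268) = (42 - 150) + 44268 = -108 + 44268 = 44160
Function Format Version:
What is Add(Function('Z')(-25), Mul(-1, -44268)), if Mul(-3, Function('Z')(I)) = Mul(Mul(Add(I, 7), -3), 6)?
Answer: 44160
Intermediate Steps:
Function('Z')(I) = Add(42, Mul(6, I)) (Function('Z')(I) = Mul(Rational(-1, 3), Mul(Mul(Add(I, 7), -3), 6)) = Mul(Rational(-1, 3), Mul(Mul(Add(7, I), -3), 6)) = Mul(Rational(-1, 3), Mul(Add(-21, Mul(-3, I)), 6)) = Mul(Rational(-1, 3), Add(-126, Mul(-18, I))) = Add(42, Mul(6, I)))
Add(Function('Z')(-25), Mul(-1, -44268)) = Add(Add(42, Mul(6, -25)), Mul(-1, -44268)) = Add(Add(42, -150), 44268) = Add(-108, 44268) = 44160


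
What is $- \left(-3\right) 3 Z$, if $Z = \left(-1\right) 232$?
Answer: $-2088$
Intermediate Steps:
$Z = -232$
$- \left(-3\right) 3 Z = - \left(-3\right) 3 \left(-232\right) = \left(-1\right) \left(-9\right) \left(-232\right) = 9 \left(-232\right) = -2088$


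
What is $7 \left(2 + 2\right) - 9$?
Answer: $19$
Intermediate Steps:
$7 \left(2 + 2\right) - 9 = 7 \cdot 4 - 9 = 28 - 9 = 19$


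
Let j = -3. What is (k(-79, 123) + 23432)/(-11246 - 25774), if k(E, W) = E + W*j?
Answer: -5746/9255 ≈ -0.62085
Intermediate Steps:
k(E, W) = E - 3*W (k(E, W) = E + W*(-3) = E - 3*W)
(k(-79, 123) + 23432)/(-11246 - 25774) = ((-79 - 3*123) + 23432)/(-11246 - 25774) = ((-79 - 369) + 23432)/(-37020) = (-448 + 23432)*(-1/37020) = 22984*(-1/37020) = -5746/9255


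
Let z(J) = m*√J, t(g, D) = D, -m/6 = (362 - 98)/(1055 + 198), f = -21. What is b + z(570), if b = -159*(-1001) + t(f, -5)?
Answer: 159154 - 1584*√570/1253 ≈ 1.5912e+5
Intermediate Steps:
m = -1584/1253 (m = -6*(362 - 98)/(1055 + 198) = -1584/1253 ≈ -1.2642)
z(J) = -1584*√J/1253
b = 159154 (b = -159*(-1001) - 5 = 159159 - 5 = 159154)
b + z(570) = 159154 - 1584*√570/1253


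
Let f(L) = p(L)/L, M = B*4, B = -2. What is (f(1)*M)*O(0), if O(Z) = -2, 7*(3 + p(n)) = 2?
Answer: -304/7 ≈ -43.429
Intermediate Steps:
p(n) = -19/7 (p(n) = -3 + (1/7)*2 = -3 + 2/7 = -19/7)
M = -8 (M = -2*4 = -8)
f(L) = -19/(7*L)
(f(1)*M)*O(0) = (-19/7/1*(-8))*(-2) = (-19/7*1*(-8))*(-2) = -19/7*(-8)*(-2) = (152/7)*(-2) = -304/7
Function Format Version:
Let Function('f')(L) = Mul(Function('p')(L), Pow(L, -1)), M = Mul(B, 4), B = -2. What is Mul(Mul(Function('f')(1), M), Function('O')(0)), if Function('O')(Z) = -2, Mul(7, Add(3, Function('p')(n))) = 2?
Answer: Rational(-304, 7) ≈ -43.429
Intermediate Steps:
Function('p')(n) = Rational(-19, 7) (Function('p')(n) = Add(-3, Mul(Rational(1, 7), 2)) = Add(-3, Rational(2, 7)) = Rational(-19, 7))
M = -8 (M = Mul(-2, 4) = -8)
Function('f')(L) = Mul(Rational(-19, 7), Pow(L, -1))
Mul(Mul(Function('f')(1), M), Function('O')(0)) = Mul(Mul(Mul(Rational(-19, 7), Pow(1, -1)), -8), -2) = Mul(Mul(Mul(Rational(-19, 7), 1), -8), -2) = Mul(Mul(Rational(-19, 7), -8), -2) = Mul(Rational(152, 7), -2) = Rational(-304, 7)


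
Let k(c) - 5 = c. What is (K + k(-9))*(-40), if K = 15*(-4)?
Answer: 2560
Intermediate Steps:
K = -60
k(c) = 5 + c
(K + k(-9))*(-40) = (-60 + (5 - 9))*(-40) = (-60 - 4)*(-40) = -64*(-40) = 2560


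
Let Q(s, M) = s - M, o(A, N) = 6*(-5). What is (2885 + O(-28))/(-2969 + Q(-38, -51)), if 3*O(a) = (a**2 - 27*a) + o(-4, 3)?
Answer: -10165/8868 ≈ -1.1463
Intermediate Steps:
o(A, N) = -30
O(a) = -10 - 9*a + a**2/3 (O(a) = ((a**2 - 27*a) - 30)/3 = (-30 + a**2 - 27*a)/3 = -10 - 9*a + a**2/3)
(2885 + O(-28))/(-2969 + Q(-38, -51)) = (2885 + (-10 - 9*(-28) + (1/3)*(-28)**2))/(-2969 + (-38 - 1*(-51))) = (2885 + (-10 + 252 + (1/3)*784))/(-2969 + (-38 + 51)) = (2885 + (-10 + 252 + 784/3))/(-2969 + 13) = (2885 + 1510/3)/(-2956) = (10165/3)*(-1/2956) = -10165/8868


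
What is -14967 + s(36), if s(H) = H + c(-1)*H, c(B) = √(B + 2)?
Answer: -14895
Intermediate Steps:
c(B) = √(2 + B)
s(H) = 2*H (s(H) = H + √(2 - 1)*H = H + √1*H = H + 1*H = H + H = 2*H)
-14967 + s(36) = -14967 + 2*36 = -14967 + 72 = -14895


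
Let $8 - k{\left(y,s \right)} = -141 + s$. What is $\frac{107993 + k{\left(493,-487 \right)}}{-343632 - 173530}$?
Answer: $- \frac{108629}{517162} \approx -0.21005$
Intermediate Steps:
$k{\left(y,s \right)} = 149 - s$ ($k{\left(y,s \right)} = 8 - \left(-141 + s\right) = 149 - s$)
$\frac{107993 + k{\left(493,-487 \right)}}{-343632 - 173530} = \frac{107993 + \left(149 - -487\right)}{-343632 - 173530} = \frac{107993 + \left(149 + 487\right)}{-517162} = \left(107993 + 636\right) \left(- \frac{1}{517162}\right) = 108629 \left(- \frac{1}{517162}\right) = - \frac{108629}{517162}$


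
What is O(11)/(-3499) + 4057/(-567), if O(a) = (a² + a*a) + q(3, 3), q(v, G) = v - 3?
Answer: -14332657/1983933 ≈ -7.2244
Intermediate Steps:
q(v, G) = -3 + v
O(a) = 2*a² (O(a) = (a² + a*a) + (-3 + 3) = (a² + a²) + 0 = 2*a² + 0 = 2*a²)
O(11)/(-3499) + 4057/(-567) = (2*11²)/(-3499) + 4057/(-567) = (2*121)*(-1/3499) + 4057*(-1/567) = 242*(-1/3499) - 4057/567 = -242/3499 - 4057/567 = -14332657/1983933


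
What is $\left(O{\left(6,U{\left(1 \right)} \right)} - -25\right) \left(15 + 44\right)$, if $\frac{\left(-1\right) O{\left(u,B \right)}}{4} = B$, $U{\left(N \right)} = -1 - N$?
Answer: $1947$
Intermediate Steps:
$O{\left(u,B \right)} = - 4 B$
$\left(O{\left(6,U{\left(1 \right)} \right)} - -25\right) \left(15 + 44\right) = \left(- 4 \left(-1 - 1\right) - -25\right) \left(15 + 44\right) = \left(- 4 \left(-1 - 1\right) + 25\right) 59 = \left(\left(-4\right) \left(-2\right) + 25\right) 59 = \left(8 + 25\right) 59 = 33 \cdot 59 = 1947$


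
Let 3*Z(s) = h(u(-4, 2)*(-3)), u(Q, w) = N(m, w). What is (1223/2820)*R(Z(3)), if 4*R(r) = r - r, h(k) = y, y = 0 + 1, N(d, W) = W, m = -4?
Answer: 0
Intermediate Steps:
u(Q, w) = w
y = 1
h(k) = 1
Z(s) = ⅓ (Z(s) = (⅓)*1 = ⅓)
R(r) = 0 (R(r) = (r - r)/4 = (¼)*0 = 0)
(1223/2820)*R(Z(3)) = (1223/2820)*0 = 0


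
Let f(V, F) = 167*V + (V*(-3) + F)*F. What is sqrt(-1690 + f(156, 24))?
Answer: sqrt(13706) ≈ 117.07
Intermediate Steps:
f(V, F) = 167*V + F*(F - 3*V) (f(V, F) = 167*V + (-3*V + F)*F = 167*V + (F - 3*V)*F = 167*V + F*(F - 3*V))
sqrt(-1690 + f(156, 24)) = sqrt(-1690 + (24**2 + 167*156 - 3*24*156)) = sqrt(-1690 + (576 + 26052 - 11232)) = sqrt(-1690 + 15396) = sqrt(13706)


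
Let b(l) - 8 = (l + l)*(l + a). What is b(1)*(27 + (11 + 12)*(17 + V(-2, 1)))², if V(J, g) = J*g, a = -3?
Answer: 553536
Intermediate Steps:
b(l) = 8 + 2*l*(-3 + l) (b(l) = 8 + (l + l)*(l - 3) = 8 + (2*l)*(-3 + l) = 8 + 2*l*(-3 + l))
b(1)*(27 + (11 + 12)*(17 + V(-2, 1)))² = (8 - 6*1 + 2*1²)*(27 + (11 + 12)*(17 - 2*1))² = (8 - 6 + 2*1)*(27 + 23*(17 - 2))² = (8 - 6 + 2)*(27 + 23*15)² = 4*(27 + 345)² = 4*372² = 4*138384 = 553536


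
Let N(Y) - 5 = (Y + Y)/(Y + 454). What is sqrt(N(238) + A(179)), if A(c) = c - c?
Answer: 2*sqrt(42558)/173 ≈ 2.3849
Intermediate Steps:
A(c) = 0
N(Y) = 5 + 2*Y/(454 + Y) (N(Y) = 5 + (Y + Y)/(Y + 454) = 5 + (2*Y)/(454 + Y) = 5 + 2*Y/(454 + Y))
sqrt(N(238) + A(179)) = sqrt((2270 + 7*238)/(454 + 238) + 0) = sqrt((2270 + 1666)/692 + 0) = sqrt((1/692)*3936 + 0) = sqrt(984/173 + 0) = sqrt(984/173) = 2*sqrt(42558)/173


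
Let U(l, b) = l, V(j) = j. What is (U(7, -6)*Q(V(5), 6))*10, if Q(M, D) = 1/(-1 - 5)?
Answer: -35/3 ≈ -11.667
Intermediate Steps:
Q(M, D) = -⅙ (Q(M, D) = 1/(-6) = -⅙)
(U(7, -6)*Q(V(5), 6))*10 = (7*(-⅙))*10 = -7/6*10 = -35/3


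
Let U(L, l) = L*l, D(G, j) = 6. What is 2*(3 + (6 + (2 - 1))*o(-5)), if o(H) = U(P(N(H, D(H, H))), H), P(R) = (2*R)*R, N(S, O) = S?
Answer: -3494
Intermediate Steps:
P(R) = 2*R²
o(H) = 2*H³ (o(H) = (2*H²)*H = 2*H³)
2*(3 + (6 + (2 - 1))*o(-5)) = 2*(3 + (6 + (2 - 1))*(2*(-5)³)) = 2*(3 + (6 + 1)*(2*(-125))) = 2*(3 + 7*(-250)) = 2*(3 - 1750) = 2*(-1747) = -3494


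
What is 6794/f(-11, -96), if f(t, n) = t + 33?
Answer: 3397/11 ≈ 308.82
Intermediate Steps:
f(t, n) = 33 + t
6794/f(-11, -96) = 6794/(33 - 11) = 6794/22 = 6794*(1/22) = 3397/11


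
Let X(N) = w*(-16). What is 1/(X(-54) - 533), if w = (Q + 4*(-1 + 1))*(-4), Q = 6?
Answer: -1/149 ≈ -0.0067114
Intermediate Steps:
w = -24 (w = (6 + 4*(-1 + 1))*(-4) = (6 + 4*0)*(-4) = (6 + 0)*(-4) = 6*(-4) = -24)
X(N) = 384 (X(N) = -24*(-16) = 384)
1/(X(-54) - 533) = 1/(384 - 533) = 1/(-149) = -1/149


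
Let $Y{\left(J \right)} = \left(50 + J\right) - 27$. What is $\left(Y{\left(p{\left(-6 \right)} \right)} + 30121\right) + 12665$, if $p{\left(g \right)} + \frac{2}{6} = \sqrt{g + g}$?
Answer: $\frac{128426}{3} + 2 i \sqrt{3} \approx 42809.0 + 3.4641 i$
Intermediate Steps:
$p{\left(g \right)} = - \frac{1}{3} + \sqrt{2} \sqrt{g}$ ($p{\left(g \right)} = - \frac{1}{3} + \sqrt{g + g} = - \frac{1}{3} + \sqrt{2 g} = - \frac{1}{3} + \sqrt{2} \sqrt{g}$)
$Y{\left(J \right)} = 23 + J$
$\left(Y{\left(p{\left(-6 \right)} \right)} + 30121\right) + 12665 = \left(\left(23 - \left(\frac{1}{3} - \sqrt{2} \sqrt{-6}\right)\right) + 30121\right) + 12665 = \left(\left(23 - \left(\frac{1}{3} - \sqrt{2} i \sqrt{6}\right)\right) + 30121\right) + 12665 = \left(\left(23 - \left(\frac{1}{3} - 2 i \sqrt{3}\right)\right) + 30121\right) + 12665 = \left(\left(\frac{68}{3} + 2 i \sqrt{3}\right) + 30121\right) + 12665 = \left(\frac{90431}{3} + 2 i \sqrt{3}\right) + 12665 = \frac{128426}{3} + 2 i \sqrt{3}$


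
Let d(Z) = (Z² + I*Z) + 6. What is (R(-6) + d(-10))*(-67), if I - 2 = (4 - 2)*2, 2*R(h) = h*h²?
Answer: 4154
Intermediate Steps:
R(h) = h³/2 (R(h) = (h*h²)/2 = h³/2)
I = 6 (I = 2 + (4 - 2)*2 = 2 + 2*2 = 2 + 4 = 6)
d(Z) = 6 + Z² + 6*Z (d(Z) = (Z² + 6*Z) + 6 = 6 + Z² + 6*Z)
(R(-6) + d(-10))*(-67) = ((½)*(-6)³ + (6 + (-10)² + 6*(-10)))*(-67) = ((½)*(-216) + (6 + 100 - 60))*(-67) = (-108 + 46)*(-67) = -62*(-67) = 4154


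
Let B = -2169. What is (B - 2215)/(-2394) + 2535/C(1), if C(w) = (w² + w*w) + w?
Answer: 1013657/1197 ≈ 846.83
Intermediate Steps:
C(w) = w + 2*w² (C(w) = (w² + w²) + w = 2*w² + w = w + 2*w²)
(B - 2215)/(-2394) + 2535/C(1) = (-2169 - 2215)/(-2394) + 2535/((1*(1 + 2*1))) = -4384*(-1/2394) + 2535/((1*(1 + 2))) = 2192/1197 + 2535/((1*3)) = 2192/1197 + 2535/3 = 2192/1197 + 2535*(⅓) = 2192/1197 + 845 = 1013657/1197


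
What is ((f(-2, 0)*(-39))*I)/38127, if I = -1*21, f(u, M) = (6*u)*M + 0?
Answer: 0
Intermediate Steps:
f(u, M) = 6*M*u (f(u, M) = 6*M*u + 0 = 6*M*u)
I = -21
((f(-2, 0)*(-39))*I)/38127 = (((6*0*(-2))*(-39))*(-21))/38127 = ((0*(-39))*(-21))*(1/38127) = (0*(-21))*(1/38127) = 0*(1/38127) = 0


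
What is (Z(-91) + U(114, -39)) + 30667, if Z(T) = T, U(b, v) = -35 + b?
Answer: 30655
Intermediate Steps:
(Z(-91) + U(114, -39)) + 30667 = (-91 + (-35 + 114)) + 30667 = (-91 + 79) + 30667 = -12 + 30667 = 30655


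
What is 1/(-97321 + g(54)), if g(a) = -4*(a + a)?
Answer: -1/97753 ≈ -1.0230e-5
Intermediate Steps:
g(a) = -8*a
1/(-97321 + g(54)) = 1/(-97321 - 8*54) = 1/(-97321 - 432) = 1/(-97753) = -1/97753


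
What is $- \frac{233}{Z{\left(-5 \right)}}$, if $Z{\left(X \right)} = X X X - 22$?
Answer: $\frac{233}{147} \approx 1.585$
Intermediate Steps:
$Z{\left(X \right)} = -22 + X^{3}$ ($Z{\left(X \right)} = X^{2} X - 22 = X^{3} - 22 = -22 + X^{3}$)
$- \frac{233}{Z{\left(-5 \right)}} = - \frac{233}{-22 + \left(-5\right)^{3}} = - \frac{233}{-22 - 125} = - \frac{233}{-147} = \left(-233\right) \left(- \frac{1}{147}\right) = \frac{233}{147}$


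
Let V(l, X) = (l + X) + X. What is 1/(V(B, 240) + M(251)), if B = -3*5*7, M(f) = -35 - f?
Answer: 1/89 ≈ 0.011236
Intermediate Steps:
B = -105 (B = -15*7 = -105)
V(l, X) = l + 2*X (V(l, X) = (X + l) + X = l + 2*X)
1/(V(B, 240) + M(251)) = 1/((-105 + 2*240) + (-35 - 1*251)) = 1/((-105 + 480) + (-35 - 251)) = 1/(375 - 286) = 1/89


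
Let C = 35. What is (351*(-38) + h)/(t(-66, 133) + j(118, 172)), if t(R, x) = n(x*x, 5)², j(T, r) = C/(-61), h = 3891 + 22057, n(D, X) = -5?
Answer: 76921/149 ≈ 516.25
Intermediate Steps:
h = 25948
j(T, r) = -35/61 (j(T, r) = 35/(-61) = 35*(-1/61) = -35/61)
t(R, x) = 25 (t(R, x) = (-5)² = 25)
(351*(-38) + h)/(t(-66, 133) + j(118, 172)) = (351*(-38) + 25948)/(25 - 35/61) = (-13338 + 25948)/(1490/61) = 12610*(61/1490) = 76921/149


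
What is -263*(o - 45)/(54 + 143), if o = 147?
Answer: -26826/197 ≈ -136.17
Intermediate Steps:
-263*(o - 45)/(54 + 143) = -263*(147 - 45)/(54 + 143) = -26826/197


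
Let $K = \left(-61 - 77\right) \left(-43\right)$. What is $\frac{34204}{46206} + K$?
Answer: $\frac{8065312}{1359} \approx 5934.7$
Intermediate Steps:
$K = 5934$ ($K = \left(-138\right) \left(-43\right) = 5934$)
$\frac{34204}{46206} + K = \frac{34204}{46206} + 5934 = 34204 \cdot \frac{1}{46206} + 5934 = \frac{1006}{1359} + 5934 = \frac{8065312}{1359}$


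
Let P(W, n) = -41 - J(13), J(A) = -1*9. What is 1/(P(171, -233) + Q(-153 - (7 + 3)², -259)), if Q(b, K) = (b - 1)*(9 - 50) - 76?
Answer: 1/10306 ≈ 9.7031e-5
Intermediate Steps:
J(A) = -9
P(W, n) = -32 (P(W, n) = -41 - 1*(-9) = -41 + 9 = -32)
Q(b, K) = -35 - 41*b (Q(b, K) = (-1 + b)*(-41) - 76 = (41 - 41*b) - 76 = -35 - 41*b)
1/(P(171, -233) + Q(-153 - (7 + 3)², -259)) = 1/(-32 + (-35 - 41*(-153 - (7 + 3)²))) = 1/(-32 + (-35 - 41*(-153 - 1*10²))) = 1/(-32 + (-35 - 41*(-153 - 1*100))) = 1/(-32 + (-35 - 41*(-153 - 100))) = 1/(-32 + (-35 - 41*(-253))) = 1/(-32 + (-35 + 10373)) = 1/(-32 + 10338) = 1/10306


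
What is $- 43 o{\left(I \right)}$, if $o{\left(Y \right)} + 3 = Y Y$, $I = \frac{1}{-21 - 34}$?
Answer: $\frac{390182}{3025} \approx 128.99$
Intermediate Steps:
$I = - \frac{1}{55}$ ($I = \frac{1}{-55} = - \frac{1}{55} \approx -0.018182$)
$o{\left(Y \right)} = -3 + Y^{2}$ ($o{\left(Y \right)} = -3 + Y Y = -3 + Y^{2}$)
$- 43 o{\left(I \right)} = - 43 \left(-3 + \left(- \frac{1}{55}\right)^{2}\right) = - 43 \left(-3 + \frac{1}{3025}\right) = \left(-43\right) \left(- \frac{9074}{3025}\right) = \frac{390182}{3025}$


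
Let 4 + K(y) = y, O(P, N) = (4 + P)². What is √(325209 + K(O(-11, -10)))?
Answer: √325254 ≈ 570.31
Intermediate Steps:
K(y) = -4 + y
√(325209 + K(O(-11, -10))) = √(325209 + (-4 + (4 - 11)²)) = √(325209 + (-4 + (-7)²)) = √(325209 + (-4 + 49)) = √(325209 + 45) = √325254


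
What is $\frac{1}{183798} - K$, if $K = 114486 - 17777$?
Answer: $- \frac{17774920781}{183798} \approx -96709.0$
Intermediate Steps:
$K = 96709$ ($K = 114486 - 17777 = 96709$)
$\frac{1}{183798} - K = \frac{1}{183798} - 96709 = - \frac{17774920781}{183798}$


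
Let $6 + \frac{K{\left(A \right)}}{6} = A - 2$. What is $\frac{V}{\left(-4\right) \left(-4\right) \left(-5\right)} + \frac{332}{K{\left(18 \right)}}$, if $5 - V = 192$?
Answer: $\frac{1889}{240} \approx 7.8708$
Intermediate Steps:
$V = -187$ ($V = 5 - 192 = -187$)
$K{\left(A \right)} = -48 + 6 A$ ($K{\left(A \right)} = -36 + 6 \left(A - 2\right) = -36 + 6 \left(-2 + A\right) = -36 + \left(-12 + 6 A\right) = -48 + 6 A$)
$\frac{V}{\left(-4\right) \left(-4\right) \left(-5\right)} + \frac{332}{K{\left(18 \right)}} = - \frac{187}{\left(-4\right) \left(-4\right) \left(-5\right)} + \frac{332}{-48 + 6 \cdot 18} = - \frac{187}{16 \left(-5\right)} + \frac{332}{-48 + 108} = - \frac{187}{-80} + \frac{332}{60} = \left(-187\right) \left(- \frac{1}{80}\right) + 332 \cdot \frac{1}{60} = \frac{187}{80} + \frac{83}{15} = \frac{1889}{240}$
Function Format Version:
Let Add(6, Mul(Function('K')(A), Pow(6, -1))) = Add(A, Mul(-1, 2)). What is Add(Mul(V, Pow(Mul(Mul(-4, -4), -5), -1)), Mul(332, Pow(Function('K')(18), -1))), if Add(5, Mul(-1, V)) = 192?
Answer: Rational(1889, 240) ≈ 7.8708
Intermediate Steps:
V = -187 (V = Add(5, Mul(-1, 192)) = Add(5, -192) = -187)
Function('K')(A) = Add(-48, Mul(6, A)) (Function('K')(A) = Add(-36, Mul(6, Add(A, Mul(-1, 2)))) = Add(-36, Mul(6, Add(A, -2))) = Add(-36, Mul(6, Add(-2, A))) = Add(-36, Add(-12, Mul(6, A))) = Add(-48, Mul(6, A)))
Add(Mul(V, Pow(Mul(Mul(-4, -4), -5), -1)), Mul(332, Pow(Function('K')(18), -1))) = Add(Mul(-187, Pow(Mul(Mul(-4, -4), -5), -1)), Mul(332, Pow(Add(-48, Mul(6, 18)), -1))) = Add(Mul(-187, Pow(Mul(16, -5), -1)), Mul(332, Pow(Add(-48, 108), -1))) = Add(Mul(-187, Pow(-80, -1)), Mul(332, Pow(60, -1))) = Add(Mul(-187, Rational(-1, 80)), Mul(332, Rational(1, 60))) = Add(Rational(187, 80), Rational(83, 15)) = Rational(1889, 240)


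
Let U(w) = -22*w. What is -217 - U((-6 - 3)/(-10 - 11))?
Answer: -1453/7 ≈ -207.57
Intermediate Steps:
-217 - U((-6 - 3)/(-10 - 11)) = -217 - (-22)*(-6 - 3)/(-10 - 11) = -217 - (-22)*(-9/(-21)) = -217 - (-22)*(-9*(-1/21)) = -217 - (-22)*3/7 = -217 - 1*(-66/7) = -217 + 66/7 = -1453/7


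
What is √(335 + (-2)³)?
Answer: √327 ≈ 18.083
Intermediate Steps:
√(335 + (-2)³) = √(335 - 8) = √327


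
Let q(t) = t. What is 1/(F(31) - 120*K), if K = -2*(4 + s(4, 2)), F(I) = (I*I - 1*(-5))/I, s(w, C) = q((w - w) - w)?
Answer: 31/966 ≈ 0.032091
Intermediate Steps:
s(w, C) = -w (s(w, C) = (w - w) - w = 0 - w = -w)
F(I) = (5 + I²)/I (F(I) = (I² + 5)/I = (5 + I²)/I)
K = 0 (K = -2*(4 - 1*4) = -2*(4 - 4) = -2*0 = 0)
1/(F(31) - 120*K) = 1/((31 + 5/31) - 120*0) = 1/((31 + 5*(1/31)) + 0) = 1/((31 + 5/31) + 0) = 1/(966/31 + 0) = 1/(966/31) = 31/966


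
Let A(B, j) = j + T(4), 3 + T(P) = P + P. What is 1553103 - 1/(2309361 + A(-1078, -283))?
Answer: 3586243734548/2309083 ≈ 1.5531e+6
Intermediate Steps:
T(P) = -3 + 2*P (T(P) = -3 + (P + P) = -3 + 2*P)
A(B, j) = 5 + j (A(B, j) = j + (-3 + 2*4) = j + (-3 + 8) = j + 5 = 5 + j)
1553103 - 1/(2309361 + A(-1078, -283)) = 1553103 - 1/(2309361 + (5 - 283)) = 1553103 - 1/(2309361 - 278) = 1553103 - 1/2309083 = 3586243734548/2309083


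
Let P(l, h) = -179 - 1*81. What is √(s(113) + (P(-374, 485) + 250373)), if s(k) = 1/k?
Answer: √3193693010/113 ≈ 500.11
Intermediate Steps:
P(l, h) = -260 (P(l, h) = -179 - 81 = -260)
√(s(113) + (P(-374, 485) + 250373)) = √(1/113 + (-260 + 250373)) = √(1/113 + 250113) = √(28262770/113) = √3193693010/113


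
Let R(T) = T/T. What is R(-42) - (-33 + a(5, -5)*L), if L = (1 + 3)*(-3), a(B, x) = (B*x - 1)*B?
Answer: -1526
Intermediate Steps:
a(B, x) = B*(-1 + B*x) (a(B, x) = (-1 + B*x)*B = B*(-1 + B*x))
L = -12 (L = 4*(-3) = -12)
R(T) = 1
R(-42) - (-33 + a(5, -5)*L) = 1 - (-33 + (5*(-1 + 5*(-5)))*(-12)) = 1 - (-33 + (5*(-1 - 25))*(-12)) = 1 - (-33 + (5*(-26))*(-12)) = 1 - (-33 - 130*(-12)) = 1 - (-33 + 1560) = 1 - 1*1527 = 1 - 1527 = -1526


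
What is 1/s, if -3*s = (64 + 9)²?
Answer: -3/5329 ≈ -0.00056296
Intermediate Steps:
s = -5329/3 (s = -(64 + 9)²/3 = -⅓*73² = -⅓*5329 = -5329/3 ≈ -1776.3)
1/s = 1/(-5329/3) = -3/5329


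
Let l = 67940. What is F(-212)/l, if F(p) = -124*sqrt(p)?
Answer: -62*I*sqrt(53)/16985 ≈ -0.026574*I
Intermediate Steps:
F(-212)/l = -248*I*sqrt(53)/67940 = -248*I*sqrt(53)*(1/67940) = -62*I*sqrt(53)/16985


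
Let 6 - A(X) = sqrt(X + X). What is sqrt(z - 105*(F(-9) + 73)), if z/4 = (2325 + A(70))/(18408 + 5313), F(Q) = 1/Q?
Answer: 2*sqrt(-1076550282129 - 47442*sqrt(35))/23721 ≈ 87.481*I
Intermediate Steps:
A(X) = 6 - sqrt(2)*sqrt(X) (A(X) = 6 - sqrt(X + X) = 6 - sqrt(2*X) = 6 - sqrt(2)*sqrt(X))
z = 3108/7907 - 8*sqrt(35)/23721 (z = 4*((2325 + (6 - sqrt(2)*sqrt(70)))/(18408 + 5313)) = 4*((2325 + (6 - 2*sqrt(35)))/23721) = 4*((2331 - 2*sqrt(35))*(1/23721)) = 4*(777/7907 - 2*sqrt(35)/23721) = 3108/7907 - 8*sqrt(35)/23721 ≈ 0.39107)
sqrt(z - 105*(F(-9) + 73)) = sqrt((3108/7907 - 8*sqrt(35)/23721) - 105*(1/(-9) + 73)) = sqrt((3108/7907 - 8*sqrt(35)/23721) - 105*(-1/9 + 73)) = sqrt((3108/7907 - 8*sqrt(35)/23721) - 105*656/9) = sqrt((3108/7907 - 8*sqrt(35)/23721) - 22960/3) = sqrt(-181535396/23721 - 8*sqrt(35)/23721)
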